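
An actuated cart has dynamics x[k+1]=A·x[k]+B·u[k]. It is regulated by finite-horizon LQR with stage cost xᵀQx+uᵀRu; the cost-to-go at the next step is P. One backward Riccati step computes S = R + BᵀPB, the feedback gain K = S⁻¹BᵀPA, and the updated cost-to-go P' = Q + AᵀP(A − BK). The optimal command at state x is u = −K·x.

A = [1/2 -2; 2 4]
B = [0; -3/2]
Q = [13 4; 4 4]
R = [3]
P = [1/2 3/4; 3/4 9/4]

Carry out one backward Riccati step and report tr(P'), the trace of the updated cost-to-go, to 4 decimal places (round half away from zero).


BᵀP = [-1.1250 -3.3750]
S = R + BᵀPB = [3] + [5.0625] = [8.0625]
BᵀPA = [-7.3125 -11.2500]
K = S⁻¹·BᵀPA = [-0.9070 -1.3953]
A−BK = [0.5000 -2.0000; 0.6395 1.9070]
AᵀP(A−BK) = [3.9927 5.7965; 5.7965 10.3023]
P' = Q + AᵀP(A−BK) = [16.9927 9.7965; 9.7965 14.3023]
tr(P') = 31.2951

31.2951


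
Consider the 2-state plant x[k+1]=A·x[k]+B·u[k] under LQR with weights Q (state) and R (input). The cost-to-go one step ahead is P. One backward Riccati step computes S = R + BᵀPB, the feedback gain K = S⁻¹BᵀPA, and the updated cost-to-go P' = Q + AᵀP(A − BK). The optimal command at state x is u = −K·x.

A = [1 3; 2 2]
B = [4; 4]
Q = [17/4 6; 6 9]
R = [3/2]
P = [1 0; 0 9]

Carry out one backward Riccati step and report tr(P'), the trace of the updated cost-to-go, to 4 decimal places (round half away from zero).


BᵀP = [4.0000 36.0000]
S = R + BᵀPB = [3/2] + [160.0000] = [161.5000]
BᵀPA = [76.0000 84.0000]
K = S⁻¹·BᵀPA = [0.4706 0.5201]
A−BK = [-0.8824 0.9195; 0.1176 -0.0805]
AᵀP(A−BK) = [1.2353 -0.5294; -0.5294 1.3096]
P' = Q + AᵀP(A−BK) = [5.4853 5.4706; 5.4706 10.3096]
tr(P') = 15.7949

15.7949


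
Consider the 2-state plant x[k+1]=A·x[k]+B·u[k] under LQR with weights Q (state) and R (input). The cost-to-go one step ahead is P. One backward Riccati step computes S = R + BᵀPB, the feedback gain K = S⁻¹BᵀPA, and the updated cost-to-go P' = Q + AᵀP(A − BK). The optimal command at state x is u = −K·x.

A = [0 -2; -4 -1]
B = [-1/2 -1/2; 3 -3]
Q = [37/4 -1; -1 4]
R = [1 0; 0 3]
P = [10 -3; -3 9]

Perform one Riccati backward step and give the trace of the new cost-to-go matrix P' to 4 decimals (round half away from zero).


BᵀP = [-14.0000 28.5000; 4.0000 -25.5000]
S = R + BᵀPB = [1 0; 0 3] + [92.5000 -78.5000; -78.5000 74.5000] = [93.5000 -78.5000; -78.5000 77.5000]
BᵀPA = [-114.0000 -0.5000; 102.0000 17.5000]
K = S⁻¹·BᵀPA = [-0.7638 1.2315; 0.5424 1.4732]
A−BK = [-0.1107 -0.6476; -0.0812 -0.2749]
AᵀP(A−BK) = [1.5941 2.1255; 2.1255 11.8339]
P' = Q + AᵀP(A−BK) = [10.8441 1.1255; 1.1255 15.8339]
tr(P') = 26.6780

26.6780


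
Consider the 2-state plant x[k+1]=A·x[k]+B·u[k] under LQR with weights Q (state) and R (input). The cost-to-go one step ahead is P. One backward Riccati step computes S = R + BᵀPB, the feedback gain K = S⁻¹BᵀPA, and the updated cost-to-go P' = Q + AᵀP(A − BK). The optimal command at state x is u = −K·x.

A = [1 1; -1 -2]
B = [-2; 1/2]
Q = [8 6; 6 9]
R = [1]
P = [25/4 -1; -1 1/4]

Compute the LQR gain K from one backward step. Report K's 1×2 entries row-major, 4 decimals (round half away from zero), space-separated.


BᵀP = [-13.0000 2.1250]
S = R + BᵀPB = [1] + [27.0625] = [28.0625]
BᵀPA = [-15.1250 -17.2500]
K = S⁻¹·BᵀPA = [-0.5390 -0.6147]
A−BK = [-0.0780 -0.2294; -0.7305 -1.6927]
AᵀP(A−BK) = [0.3480 0.4527; 0.4527 0.6464]
P' = Q + AᵀP(A−BK) = [8.3480 6.4527; 6.4527 9.6464]
tr(P') = 17.9944

-0.5390 -0.6147


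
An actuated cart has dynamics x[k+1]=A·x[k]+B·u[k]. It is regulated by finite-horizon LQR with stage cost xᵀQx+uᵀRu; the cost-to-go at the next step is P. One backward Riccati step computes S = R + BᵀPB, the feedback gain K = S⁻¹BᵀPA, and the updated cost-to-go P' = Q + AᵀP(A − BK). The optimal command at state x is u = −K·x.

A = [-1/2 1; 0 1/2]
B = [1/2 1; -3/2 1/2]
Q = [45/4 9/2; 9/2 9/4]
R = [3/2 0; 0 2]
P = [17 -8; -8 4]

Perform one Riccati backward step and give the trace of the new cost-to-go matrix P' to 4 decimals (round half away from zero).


BᵀP = [20.5000 -10.0000; 13.0000 -6.0000]
S = R + BᵀPB = [3/2 0; 0 2] + [25.2500 15.5000; 15.5000 10.0000] = [26.7500 15.5000; 15.5000 12.0000]
BᵀPA = [-10.2500 15.5000; -6.5000 10.0000]
K = S⁻¹·BᵀPA = [-0.2755 0.3839; -0.1858 0.3375]
A−BK = [-0.1765 0.4706; -0.3204 0.9071]
AᵀP(A−BK) = [0.2183 -0.3715; -0.3715 0.6749]
P' = Q + AᵀP(A−BK) = [11.4683 4.1285; 4.1285 2.9249]
tr(P') = 14.3932

14.3932


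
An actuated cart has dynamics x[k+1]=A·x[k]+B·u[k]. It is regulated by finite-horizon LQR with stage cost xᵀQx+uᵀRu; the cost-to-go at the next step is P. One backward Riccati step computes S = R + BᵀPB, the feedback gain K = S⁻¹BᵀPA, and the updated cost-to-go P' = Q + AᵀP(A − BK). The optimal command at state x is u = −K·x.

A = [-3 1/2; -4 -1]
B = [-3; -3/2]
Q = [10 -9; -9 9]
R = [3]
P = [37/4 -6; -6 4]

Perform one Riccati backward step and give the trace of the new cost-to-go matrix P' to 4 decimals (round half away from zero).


21.8364

BᵀP = [-18.7500 12.0000]
S = R + BᵀPB = [3] + [38.2500] = [41.2500]
BᵀPA = [8.2500 -21.3750]
K = S⁻¹·BᵀPA = [0.2000 -0.5182]
A−BK = [-2.4000 -1.0545; -3.7000 -1.7773]
AᵀP(A−BK) = [1.6000 0.4000; 0.4000 1.2364]
P' = Q + AᵀP(A−BK) = [11.6000 -8.6000; -8.6000 10.2364]
tr(P') = 21.8364


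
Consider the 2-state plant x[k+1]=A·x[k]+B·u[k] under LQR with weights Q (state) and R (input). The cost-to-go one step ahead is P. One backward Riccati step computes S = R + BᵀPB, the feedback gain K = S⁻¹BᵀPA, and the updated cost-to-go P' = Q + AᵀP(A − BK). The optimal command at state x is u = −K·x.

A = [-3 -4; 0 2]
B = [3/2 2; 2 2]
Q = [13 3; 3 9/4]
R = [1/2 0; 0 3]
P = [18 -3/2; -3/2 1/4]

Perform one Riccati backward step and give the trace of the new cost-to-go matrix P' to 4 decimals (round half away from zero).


30.2386

BᵀP = [24.0000 -1.7500; 33.0000 -2.5000]
S = R + BᵀPB = [1/2 0; 0 3] + [32.5000 44.5000; 44.5000 61.0000] = [33.0000 44.5000; 44.5000 64.0000]
BᵀPA = [-72.0000 -99.5000; -99.0000 -137.0000]
K = S⁻¹·BᵀPA = [-1.5370 -2.0607; -0.4782 -0.7078]
A−BK = [0.2619 0.5066; 4.0304 7.5370]
AᵀP(A−BK) = [3.9962 6.5579; 6.5579 10.9924]
P' = Q + AᵀP(A−BK) = [16.9962 9.5579; 9.5579 13.2424]
tr(P') = 30.2386


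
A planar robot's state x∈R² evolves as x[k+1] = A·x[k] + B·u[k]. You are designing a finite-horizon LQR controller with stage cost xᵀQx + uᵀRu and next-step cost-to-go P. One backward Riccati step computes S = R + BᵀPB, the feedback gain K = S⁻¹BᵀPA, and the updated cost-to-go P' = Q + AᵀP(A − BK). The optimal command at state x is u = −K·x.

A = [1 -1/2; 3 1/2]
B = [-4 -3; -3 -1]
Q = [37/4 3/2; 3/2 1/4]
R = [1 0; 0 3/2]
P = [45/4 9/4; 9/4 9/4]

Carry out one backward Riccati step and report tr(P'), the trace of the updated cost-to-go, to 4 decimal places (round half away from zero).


13.7543

BᵀP = [-51.7500 -15.7500; -36.0000 -9.0000]
S = R + BᵀPB = [1 0; 0 3/2] + [254.2500 171.0000; 171.0000 117.0000] = [255.2500 171.0000; 171.0000 118.5000]
BᵀPA = [-99.0000 18.0000; -63.0000 13.5000]
K = S⁻¹·BᵀPA = [-0.9527 -0.1744; 0.8431 0.3656]
A−BK = [-0.2814 -0.1008; 0.9851 0.3423]
AᵀP(A−BK) = [3.8006 1.2663; 1.2663 0.4537]
P' = Q + AᵀP(A−BK) = [13.0506 2.7663; 2.7663 0.7037]
tr(P') = 13.7543


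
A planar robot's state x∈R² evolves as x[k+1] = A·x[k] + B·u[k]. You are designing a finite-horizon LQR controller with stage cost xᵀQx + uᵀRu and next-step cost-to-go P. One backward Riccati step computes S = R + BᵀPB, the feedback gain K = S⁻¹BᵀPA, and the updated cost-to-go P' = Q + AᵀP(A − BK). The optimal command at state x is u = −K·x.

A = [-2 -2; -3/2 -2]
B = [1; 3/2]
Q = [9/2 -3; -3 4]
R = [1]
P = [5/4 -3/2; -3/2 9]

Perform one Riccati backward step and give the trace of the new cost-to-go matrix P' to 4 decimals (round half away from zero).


12.6389

BᵀP = [-1.0000 12.0000]
S = R + BᵀPB = [1] + [17.0000] = [18.0000]
BᵀPA = [-16.0000 -22.0000]
K = S⁻¹·BᵀPA = [-0.8889 -1.2222]
A−BK = [-1.1111 -0.7778; -0.1667 -0.1667]
AᵀP(A−BK) = [2.0278 1.9444; 1.9444 2.1111]
P' = Q + AᵀP(A−BK) = [6.5278 -1.0556; -1.0556 6.1111]
tr(P') = 12.6389


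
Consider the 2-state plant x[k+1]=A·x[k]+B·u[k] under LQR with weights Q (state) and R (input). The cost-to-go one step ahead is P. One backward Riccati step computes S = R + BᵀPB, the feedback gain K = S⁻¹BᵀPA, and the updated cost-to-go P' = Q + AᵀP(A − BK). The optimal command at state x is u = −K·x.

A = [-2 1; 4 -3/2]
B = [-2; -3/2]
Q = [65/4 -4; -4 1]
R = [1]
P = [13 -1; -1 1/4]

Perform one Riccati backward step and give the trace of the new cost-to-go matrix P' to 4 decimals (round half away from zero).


25.7940

BᵀP = [-24.5000 1.6250]
S = R + BᵀPB = [1] + [46.5625] = [47.5625]
BᵀPA = [55.5000 -26.9375]
K = S⁻¹·BᵀPA = [1.1669 -0.5664]
A−BK = [0.3338 -0.1327; 5.7503 -2.3495]
AᵀP(A−BK) = [7.2378 -3.0670; -3.0670 1.3062]
P' = Q + AᵀP(A−BK) = [23.4878 -7.0670; -7.0670 2.3062]
tr(P') = 25.7940


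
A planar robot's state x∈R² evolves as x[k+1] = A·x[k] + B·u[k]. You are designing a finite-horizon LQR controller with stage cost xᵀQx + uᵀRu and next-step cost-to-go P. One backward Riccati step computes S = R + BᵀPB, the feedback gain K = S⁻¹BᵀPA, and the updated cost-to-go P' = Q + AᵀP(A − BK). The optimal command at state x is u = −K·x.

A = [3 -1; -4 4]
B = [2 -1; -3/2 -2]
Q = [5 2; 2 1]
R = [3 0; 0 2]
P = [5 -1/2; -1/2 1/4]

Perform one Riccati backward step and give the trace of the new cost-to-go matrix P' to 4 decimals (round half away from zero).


BᵀP = [10.7500 -1.3750; -4.0000 0.0000]
S = R + BᵀPB = [3 0; 0 2] + [23.5625 -8.0000; -8.0000 4.0000] = [26.5625 -8.0000; -8.0000 6.0000]
BᵀPA = [37.7500 -16.2500; -12.0000 4.0000]
K = S⁻¹·BᵀPA = [1.3683 -0.6868; -0.1756 -0.2490]
A−BK = [0.0878 0.1245; -2.2988 2.4718]
AᵀP(A−BK) = [7.2398 -4.0629; -4.0629 2.8362]
P' = Q + AᵀP(A−BK) = [12.2398 -2.0629; -2.0629 3.8362]
tr(P') = 16.0760

16.0760


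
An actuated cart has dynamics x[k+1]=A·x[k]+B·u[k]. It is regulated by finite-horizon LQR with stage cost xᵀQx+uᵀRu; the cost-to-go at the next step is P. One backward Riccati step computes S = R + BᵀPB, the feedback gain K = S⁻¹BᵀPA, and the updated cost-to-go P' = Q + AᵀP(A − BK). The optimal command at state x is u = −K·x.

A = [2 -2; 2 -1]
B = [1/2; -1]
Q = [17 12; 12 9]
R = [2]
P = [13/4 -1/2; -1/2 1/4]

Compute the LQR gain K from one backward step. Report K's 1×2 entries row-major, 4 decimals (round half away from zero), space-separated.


0.9123 -1.0526

BᵀP = [2.1250 -0.5000]
S = R + BᵀPB = [2] + [1.5625] = [3.5625]
BᵀPA = [3.2500 -3.7500]
K = S⁻¹·BᵀPA = [0.9123 -1.0526]
A−BK = [1.5439 -1.4737; 2.9123 -2.0526]
AᵀP(A−BK) = [7.0351 -7.0789; -7.0789 7.3026]
P' = Q + AᵀP(A−BK) = [24.0351 4.9211; 4.9211 16.3026]
tr(P') = 40.3377


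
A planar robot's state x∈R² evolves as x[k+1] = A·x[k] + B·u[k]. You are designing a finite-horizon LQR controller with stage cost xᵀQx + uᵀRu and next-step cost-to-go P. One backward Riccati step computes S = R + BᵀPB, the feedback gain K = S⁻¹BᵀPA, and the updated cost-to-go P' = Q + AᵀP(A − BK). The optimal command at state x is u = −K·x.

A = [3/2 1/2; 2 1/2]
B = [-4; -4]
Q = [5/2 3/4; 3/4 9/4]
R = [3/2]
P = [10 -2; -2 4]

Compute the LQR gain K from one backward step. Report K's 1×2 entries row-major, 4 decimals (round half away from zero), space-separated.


BᵀP = [-32.0000 -8.0000]
S = R + BᵀPB = [3/2] + [160.0000] = [161.5000]
BᵀPA = [-64.0000 -20.0000]
K = S⁻¹·BᵀPA = [-0.3963 -0.1238]
A−BK = [-0.0851 0.0046; 0.4149 0.0046]
AᵀP(A−BK) = [1.1378 0.0743; 0.0743 0.0232]
P' = Q + AᵀP(A−BK) = [3.6378 0.8243; 0.8243 2.2732]
tr(P') = 5.9110

-0.3963 -0.1238


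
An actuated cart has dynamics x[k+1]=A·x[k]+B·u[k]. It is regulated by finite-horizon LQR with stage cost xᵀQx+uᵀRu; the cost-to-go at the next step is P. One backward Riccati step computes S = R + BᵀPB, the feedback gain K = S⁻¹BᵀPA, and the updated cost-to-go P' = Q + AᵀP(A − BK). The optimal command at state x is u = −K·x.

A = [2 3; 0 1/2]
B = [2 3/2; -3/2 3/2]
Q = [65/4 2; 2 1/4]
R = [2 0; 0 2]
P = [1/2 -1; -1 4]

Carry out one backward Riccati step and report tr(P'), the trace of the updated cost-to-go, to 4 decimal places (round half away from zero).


BᵀP = [2.5000 -8.0000; -0.7500 4.5000]
S = R + BᵀPB = [2 0; 0 2] + [17.0000 -8.2500; -8.2500 5.6250] = [19.0000 -8.2500; -8.2500 7.6250]
BᵀPA = [5.0000 3.5000; -1.5000 0.0000]
K = S⁻¹·BᵀPA = [0.3352 0.3474; 0.1660 0.3759]
A−BK = [1.0806 1.7413; 0.2539 0.4573]
AᵀP(A−BK) = [0.5728 0.8267; 0.8267 1.2840]
P' = Q + AᵀP(A−BK) = [16.8228 2.8267; 2.8267 1.5340]
tr(P') = 18.3568

18.3568


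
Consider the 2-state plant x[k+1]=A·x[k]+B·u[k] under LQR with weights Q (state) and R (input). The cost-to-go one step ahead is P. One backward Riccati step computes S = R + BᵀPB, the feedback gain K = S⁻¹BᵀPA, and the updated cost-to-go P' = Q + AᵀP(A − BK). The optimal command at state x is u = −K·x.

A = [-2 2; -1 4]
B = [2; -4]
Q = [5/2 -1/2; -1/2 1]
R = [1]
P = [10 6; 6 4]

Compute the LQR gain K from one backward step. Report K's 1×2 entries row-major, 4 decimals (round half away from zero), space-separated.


BᵀP = [-4.0000 -4.0000]
S = R + BᵀPB = [1] + [8.0000] = [9.0000]
BᵀPA = [12.0000 -24.0000]
K = S⁻¹·BᵀPA = [1.3333 -2.6667]
A−BK = [-4.6667 7.3333; 4.3333 -6.6667]
AᵀP(A−BK) = [52.0000 -84.0000; -84.0000 136.0000]
P' = Q + AᵀP(A−BK) = [54.5000 -84.5000; -84.5000 137.0000]
tr(P') = 191.5000

1.3333 -2.6667


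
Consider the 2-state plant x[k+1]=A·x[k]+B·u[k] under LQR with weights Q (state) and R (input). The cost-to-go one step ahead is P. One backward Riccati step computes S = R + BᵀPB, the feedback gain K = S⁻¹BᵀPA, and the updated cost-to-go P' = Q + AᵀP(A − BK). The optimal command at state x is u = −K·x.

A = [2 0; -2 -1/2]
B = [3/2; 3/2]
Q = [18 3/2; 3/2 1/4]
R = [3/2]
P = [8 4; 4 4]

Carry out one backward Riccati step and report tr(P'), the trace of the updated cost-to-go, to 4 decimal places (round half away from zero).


BᵀP = [18.0000 12.0000]
S = R + BᵀPB = [3/2] + [45.0000] = [46.5000]
BᵀPA = [12.0000 -6.0000]
K = S⁻¹·BᵀPA = [0.2581 -0.1290]
A−BK = [1.6129 0.1935; -2.3871 -0.3065]
AᵀP(A−BK) = [12.9032 1.5484; 1.5484 0.2258]
P' = Q + AᵀP(A−BK) = [30.9032 3.0484; 3.0484 0.4758]
tr(P') = 31.3790

31.3790


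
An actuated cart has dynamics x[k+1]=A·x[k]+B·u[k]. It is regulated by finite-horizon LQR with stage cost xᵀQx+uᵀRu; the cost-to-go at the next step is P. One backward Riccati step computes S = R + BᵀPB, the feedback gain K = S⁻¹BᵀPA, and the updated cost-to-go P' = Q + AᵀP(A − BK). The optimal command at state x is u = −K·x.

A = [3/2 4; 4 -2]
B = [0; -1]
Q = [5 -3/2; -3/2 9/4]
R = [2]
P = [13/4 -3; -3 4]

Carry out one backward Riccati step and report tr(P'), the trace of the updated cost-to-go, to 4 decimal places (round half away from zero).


69.8542

BᵀP = [3.0000 -4.0000]
S = R + BᵀPB = [2] + [4.0000] = [6.0000]
BᵀPA = [-11.5000 20.0000]
K = S⁻¹·BᵀPA = [-1.9167 3.3333]
A−BK = [1.5000 4.0000; 2.0833 1.3333]
AᵀP(A−BK) = [13.2708 -13.1667; -13.1667 49.3333]
P' = Q + AᵀP(A−BK) = [18.2708 -14.6667; -14.6667 51.5833]
tr(P') = 69.8542


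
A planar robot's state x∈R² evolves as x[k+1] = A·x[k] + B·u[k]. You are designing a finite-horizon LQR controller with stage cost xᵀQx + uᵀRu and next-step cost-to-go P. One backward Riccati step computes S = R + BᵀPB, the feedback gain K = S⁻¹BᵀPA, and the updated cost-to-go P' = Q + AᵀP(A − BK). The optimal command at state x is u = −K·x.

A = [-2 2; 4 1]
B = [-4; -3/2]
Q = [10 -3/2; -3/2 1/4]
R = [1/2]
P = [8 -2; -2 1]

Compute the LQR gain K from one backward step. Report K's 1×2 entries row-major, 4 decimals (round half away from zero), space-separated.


BᵀP = [-29.0000 6.5000]
S = R + BᵀPB = [1/2] + [106.2500] = [106.7500]
BᵀPA = [84.0000 -51.5000]
K = S⁻¹·BᵀPA = [0.7869 -0.4824]
A−BK = [1.1475 0.0703; 5.1803 0.2763]
AᵀP(A−BK) = [13.9016 0.5246; 0.5246 0.1546]
P' = Q + AᵀP(A−BK) = [23.9016 -0.9754; -0.9754 0.4046]
tr(P') = 24.3062

0.7869 -0.4824


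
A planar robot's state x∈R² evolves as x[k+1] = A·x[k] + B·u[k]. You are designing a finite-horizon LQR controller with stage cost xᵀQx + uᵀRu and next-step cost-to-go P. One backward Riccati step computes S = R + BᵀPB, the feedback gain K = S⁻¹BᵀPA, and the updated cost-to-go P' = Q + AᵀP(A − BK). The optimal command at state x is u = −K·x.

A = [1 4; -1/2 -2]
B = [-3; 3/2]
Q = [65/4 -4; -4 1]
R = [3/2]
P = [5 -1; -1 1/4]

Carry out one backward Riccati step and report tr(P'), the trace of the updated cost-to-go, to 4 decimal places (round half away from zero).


20.0075

BᵀP = [-16.5000 3.3750]
S = R + BᵀPB = [3/2] + [54.5625] = [56.0625]
BᵀPA = [-18.1875 -72.7500]
K = S⁻¹·BᵀPA = [-0.3244 -1.2977]
A−BK = [0.0268 0.1070; -0.0134 -0.0535]
AᵀP(A−BK) = [0.1622 0.6488; 0.6488 2.5953]
P' = Q + AᵀP(A−BK) = [16.4122 -3.3512; -3.3512 3.5953]
tr(P') = 20.0075


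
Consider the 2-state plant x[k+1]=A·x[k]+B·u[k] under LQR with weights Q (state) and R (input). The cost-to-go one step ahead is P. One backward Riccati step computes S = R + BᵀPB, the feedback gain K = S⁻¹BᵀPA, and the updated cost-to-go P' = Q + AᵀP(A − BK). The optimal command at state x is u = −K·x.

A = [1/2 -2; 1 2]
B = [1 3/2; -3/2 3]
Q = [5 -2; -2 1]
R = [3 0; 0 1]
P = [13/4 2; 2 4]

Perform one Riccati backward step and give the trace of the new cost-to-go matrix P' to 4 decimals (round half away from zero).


BᵀP = [0.2500 -4.0000; 10.8750 15.0000]
S = R + BᵀPB = [3 0; 0 1] + [6.2500 -11.6250; -11.6250 61.3125] = [9.2500 -11.6250; -11.6250 62.3125]
BᵀPA = [-3.8750 -8.5000; 20.4375 8.2500]
K = S⁻¹·BᵀPA = [-0.0088 -0.9830; 0.3263 -0.0510]
A−BK = [0.0193 -0.9405; 0.0078 0.6785]
AᵀP(A−BK) = [0.1088 -0.0170; -0.0170 5.0652]
P' = Q + AᵀP(A−BK) = [5.1088 -2.0170; -2.0170 6.0652]
tr(P') = 11.1739

11.1739


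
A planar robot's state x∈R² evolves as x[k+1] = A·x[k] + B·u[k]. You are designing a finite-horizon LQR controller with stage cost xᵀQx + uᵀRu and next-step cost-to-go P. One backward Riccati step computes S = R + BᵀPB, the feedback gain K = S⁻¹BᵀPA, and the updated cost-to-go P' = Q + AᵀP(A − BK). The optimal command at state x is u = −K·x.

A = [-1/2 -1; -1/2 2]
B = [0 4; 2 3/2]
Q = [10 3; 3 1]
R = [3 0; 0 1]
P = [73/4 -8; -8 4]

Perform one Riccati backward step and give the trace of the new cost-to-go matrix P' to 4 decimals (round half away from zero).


BᵀP = [-16.0000 8.0000; 61.0000 -26.0000]
S = R + BᵀPB = [3 0; 0 1] + [16.0000 -52.0000; -52.0000 205.0000] = [19.0000 -52.0000; -52.0000 206.0000]
BᵀPA = [4.0000 32.0000; -17.5000 -113.0000]
K = S⁻¹·BᵀPA = [-0.0711 0.5917; -0.1029 -0.3992]
A−BK = [-0.0884 0.5967; -0.2035 1.4153]
AᵀP(A−BK) = [0.0462 -0.2275; -0.2275 2.2079]
P' = Q + AᵀP(A−BK) = [10.0462 2.7725; 2.7725 3.2079]
tr(P') = 13.2540

13.2540


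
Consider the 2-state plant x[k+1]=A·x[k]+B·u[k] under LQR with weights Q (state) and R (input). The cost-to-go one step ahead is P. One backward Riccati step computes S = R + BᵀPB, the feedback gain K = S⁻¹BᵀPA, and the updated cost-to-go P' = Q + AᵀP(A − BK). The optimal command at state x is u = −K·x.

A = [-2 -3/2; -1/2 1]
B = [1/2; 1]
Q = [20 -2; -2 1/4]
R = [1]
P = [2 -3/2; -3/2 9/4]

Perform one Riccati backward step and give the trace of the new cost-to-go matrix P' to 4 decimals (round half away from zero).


BᵀP = [-0.5000 1.5000]
S = R + BᵀPB = [1] + [1.2500] = [2.2500]
BᵀPA = [0.2500 2.2500]
K = S⁻¹·BᵀPA = [0.1111 1.0000]
A−BK = [-2.0556 -2.0000; -0.6111 0.0000]
AᵀP(A−BK) = [5.5347 6.5000; 6.5000 9.0000]
P' = Q + AᵀP(A−BK) = [25.5347 4.5000; 4.5000 9.2500]
tr(P') = 34.7847

34.7847


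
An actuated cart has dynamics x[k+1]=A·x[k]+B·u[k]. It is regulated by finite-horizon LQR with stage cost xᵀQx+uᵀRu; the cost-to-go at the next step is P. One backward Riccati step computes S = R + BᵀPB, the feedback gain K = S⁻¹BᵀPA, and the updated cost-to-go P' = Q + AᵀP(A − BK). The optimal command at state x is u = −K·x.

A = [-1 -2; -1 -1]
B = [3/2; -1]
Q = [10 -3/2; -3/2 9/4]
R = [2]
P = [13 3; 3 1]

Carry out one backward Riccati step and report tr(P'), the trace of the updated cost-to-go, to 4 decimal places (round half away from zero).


BᵀP = [16.5000 3.5000]
S = R + BᵀPB = [2] + [21.2500] = [23.2500]
BᵀPA = [-20.0000 -36.5000]
K = S⁻¹·BᵀPA = [-0.8602 -1.5699]
A−BK = [0.2903 0.3548; -1.8602 -2.5699]
AᵀP(A−BK) = [2.7957 4.6022; 4.6022 7.6989]
P' = Q + AᵀP(A−BK) = [12.7957 3.1022; 3.1022 9.9489]
tr(P') = 22.7446

22.7446


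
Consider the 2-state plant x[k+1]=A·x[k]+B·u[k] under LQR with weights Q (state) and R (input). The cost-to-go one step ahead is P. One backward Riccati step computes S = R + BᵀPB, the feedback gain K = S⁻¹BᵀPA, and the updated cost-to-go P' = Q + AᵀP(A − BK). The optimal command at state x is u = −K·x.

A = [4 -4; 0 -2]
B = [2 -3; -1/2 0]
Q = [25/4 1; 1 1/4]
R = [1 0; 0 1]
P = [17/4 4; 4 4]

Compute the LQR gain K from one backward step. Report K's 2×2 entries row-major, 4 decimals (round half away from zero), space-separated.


BᵀP = [6.5000 6.0000; -12.7500 -12.0000]
S = R + BᵀPB = [1 0; 0 1] + [10.0000 -19.5000; -19.5000 38.2500] = [11.0000 -19.5000; -19.5000 39.2500]
BᵀPA = [26.0000 -38.0000; -51.0000 75.0000]
K = S⁻¹·BᵀPA = [0.5049 -0.5631; -1.0485 1.6311]
A−BK = [-0.1553 2.0194; 0.2524 -2.2816]
AᵀP(A−BK) = [1.3981 -2.1748; -2.1748 4.2718]
P' = Q + AᵀP(A−BK) = [7.6481 -1.1748; -1.1748 4.5218]
tr(P') = 12.1699

0.5049 -0.5631 -1.0485 1.6311


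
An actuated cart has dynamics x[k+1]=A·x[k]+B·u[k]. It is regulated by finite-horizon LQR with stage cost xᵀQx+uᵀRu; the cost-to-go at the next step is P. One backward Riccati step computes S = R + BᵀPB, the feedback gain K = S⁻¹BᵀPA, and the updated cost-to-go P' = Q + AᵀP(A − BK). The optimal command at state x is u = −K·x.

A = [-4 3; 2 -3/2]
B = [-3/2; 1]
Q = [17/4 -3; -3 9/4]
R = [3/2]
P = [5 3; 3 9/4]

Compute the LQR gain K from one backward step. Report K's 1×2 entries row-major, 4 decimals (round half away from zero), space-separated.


BᵀP = [-4.5000 -2.2500]
S = R + BᵀPB = [3/2] + [4.5000] = [6.0000]
BᵀPA = [13.5000 -10.1250]
K = S⁻¹·BᵀPA = [2.2500 -1.6875]
A−BK = [-0.6250 0.4688; -0.2500 0.1875]
AᵀP(A−BK) = [10.6250 -7.9688; -7.9688 5.9766]
P' = Q + AᵀP(A−BK) = [14.8750 -10.9688; -10.9688 8.2266]
tr(P') = 23.1016

2.2500 -1.6875


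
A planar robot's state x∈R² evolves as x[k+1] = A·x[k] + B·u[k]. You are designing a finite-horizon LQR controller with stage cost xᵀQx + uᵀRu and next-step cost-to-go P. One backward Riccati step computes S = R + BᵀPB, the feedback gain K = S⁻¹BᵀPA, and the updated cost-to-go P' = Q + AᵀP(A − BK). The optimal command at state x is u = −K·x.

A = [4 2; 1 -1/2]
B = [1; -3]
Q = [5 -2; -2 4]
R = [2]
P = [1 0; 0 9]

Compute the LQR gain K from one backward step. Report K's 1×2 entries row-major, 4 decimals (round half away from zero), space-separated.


BᵀP = [1.0000 -27.0000]
S = R + BᵀPB = [2] + [82.0000] = [84.0000]
BᵀPA = [-23.0000 15.5000]
K = S⁻¹·BᵀPA = [-0.2738 0.1845]
A−BK = [4.2738 1.8155; 0.1786 0.0536]
AᵀP(A−BK) = [18.7024 7.7440; 7.7440 3.3899]
P' = Q + AᵀP(A−BK) = [23.7024 5.7440; 5.7440 7.3899]
tr(P') = 31.0923

-0.2738 0.1845


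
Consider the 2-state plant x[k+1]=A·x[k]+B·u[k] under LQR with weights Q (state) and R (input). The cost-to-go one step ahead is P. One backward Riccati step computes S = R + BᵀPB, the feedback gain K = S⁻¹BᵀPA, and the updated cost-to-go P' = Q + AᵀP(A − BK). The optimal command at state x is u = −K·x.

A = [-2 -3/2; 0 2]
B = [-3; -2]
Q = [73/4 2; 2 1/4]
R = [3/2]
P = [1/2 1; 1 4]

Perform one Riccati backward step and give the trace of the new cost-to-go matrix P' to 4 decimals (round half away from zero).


BᵀP = [-3.5000 -11.0000]
S = R + BᵀPB = [3/2] + [32.5000] = [34.0000]
BᵀPA = [7.0000 -16.7500]
K = S⁻¹·BᵀPA = [0.2059 -0.4926]
A−BK = [-1.3824 -2.9779; 0.4118 1.0147]
AᵀP(A−BK) = [0.5588 0.9485; 0.9485 2.8732]
P' = Q + AᵀP(A−BK) = [18.8088 2.9485; 2.9485 3.1232]
tr(P') = 21.9320

21.9320


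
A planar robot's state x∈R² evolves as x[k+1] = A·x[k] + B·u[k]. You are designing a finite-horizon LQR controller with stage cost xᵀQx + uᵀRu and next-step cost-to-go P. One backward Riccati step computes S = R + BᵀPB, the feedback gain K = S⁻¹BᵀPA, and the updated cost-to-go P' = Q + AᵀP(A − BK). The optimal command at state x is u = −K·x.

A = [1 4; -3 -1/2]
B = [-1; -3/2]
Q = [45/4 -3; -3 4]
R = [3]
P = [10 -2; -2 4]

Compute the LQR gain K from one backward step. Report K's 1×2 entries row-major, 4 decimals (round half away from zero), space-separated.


BᵀP = [-7.0000 -4.0000]
S = R + BᵀPB = [3] + [13.0000] = [16.0000]
BᵀPA = [5.0000 -26.0000]
K = S⁻¹·BᵀPA = [0.3125 -1.6250]
A−BK = [1.3125 2.3750; -2.5313 -2.9375]
AᵀP(A−BK) = [56.4375 79.1250; 79.1250 126.7500]
P' = Q + AᵀP(A−BK) = [67.6875 76.1250; 76.1250 130.7500]
tr(P') = 198.4375

0.3125 -1.6250


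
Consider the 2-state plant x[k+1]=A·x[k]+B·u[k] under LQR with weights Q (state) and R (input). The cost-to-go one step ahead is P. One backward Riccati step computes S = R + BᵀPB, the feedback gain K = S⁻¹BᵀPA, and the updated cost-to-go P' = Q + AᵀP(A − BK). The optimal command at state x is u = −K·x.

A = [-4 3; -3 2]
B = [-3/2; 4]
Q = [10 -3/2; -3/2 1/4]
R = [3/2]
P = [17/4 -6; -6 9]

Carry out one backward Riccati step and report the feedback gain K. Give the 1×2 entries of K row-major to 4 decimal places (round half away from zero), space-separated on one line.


BᵀP = [-30.3750 45.0000]
S = R + BᵀPB = [3/2] + [225.5625] = [227.0625]
BᵀPA = [-13.5000 -1.1250]
K = S⁻¹·BᵀPA = [-0.0595 -0.0050]
A−BK = [-4.0892 2.9926; -2.7622 2.0198]
AᵀP(A−BK) = [4.1974 -3.0669; -3.0669 2.2444]
P' = Q + AᵀP(A−BK) = [14.1974 -4.5669; -4.5669 2.4944]
tr(P') = 16.6918

-0.0595 -0.0050


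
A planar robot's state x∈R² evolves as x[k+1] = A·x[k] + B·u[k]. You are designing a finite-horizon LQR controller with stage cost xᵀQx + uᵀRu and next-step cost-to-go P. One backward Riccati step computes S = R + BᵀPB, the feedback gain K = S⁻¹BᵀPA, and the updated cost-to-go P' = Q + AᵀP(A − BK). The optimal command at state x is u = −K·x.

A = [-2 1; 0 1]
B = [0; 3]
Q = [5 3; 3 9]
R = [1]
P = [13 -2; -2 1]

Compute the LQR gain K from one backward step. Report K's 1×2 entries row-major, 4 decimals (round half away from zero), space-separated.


1.2000 -0.3000

BᵀP = [-6.0000 3.0000]
S = R + BᵀPB = [1] + [9.0000] = [10.0000]
BᵀPA = [12.0000 -3.0000]
K = S⁻¹·BᵀPA = [1.2000 -0.3000]
A−BK = [-2.0000 1.0000; -3.6000 1.9000]
AᵀP(A−BK) = [37.6000 -18.4000; -18.4000 9.1000]
P' = Q + AᵀP(A−BK) = [42.6000 -15.4000; -15.4000 18.1000]
tr(P') = 60.7000


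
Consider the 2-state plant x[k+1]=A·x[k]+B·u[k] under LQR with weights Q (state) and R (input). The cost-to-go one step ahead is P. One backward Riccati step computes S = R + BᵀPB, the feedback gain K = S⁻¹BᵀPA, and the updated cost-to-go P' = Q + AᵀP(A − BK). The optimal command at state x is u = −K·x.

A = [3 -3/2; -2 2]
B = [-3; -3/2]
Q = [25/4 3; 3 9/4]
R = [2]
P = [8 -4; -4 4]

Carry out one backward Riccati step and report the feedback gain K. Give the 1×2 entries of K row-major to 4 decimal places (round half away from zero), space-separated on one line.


-1.4043 0.8298

BᵀP = [-18.0000 6.0000]
S = R + BᵀPB = [2] + [45.0000] = [47.0000]
BᵀPA = [-66.0000 39.0000]
K = S⁻¹·BᵀPA = [-1.4043 0.8298]
A−BK = [-1.2128 0.9894; -4.1064 3.2447]
AᵀP(A−BK) = [43.3191 -33.2340; -33.2340 25.6383]
P' = Q + AᵀP(A−BK) = [49.5691 -30.2340; -30.2340 27.8883]
tr(P') = 77.4574


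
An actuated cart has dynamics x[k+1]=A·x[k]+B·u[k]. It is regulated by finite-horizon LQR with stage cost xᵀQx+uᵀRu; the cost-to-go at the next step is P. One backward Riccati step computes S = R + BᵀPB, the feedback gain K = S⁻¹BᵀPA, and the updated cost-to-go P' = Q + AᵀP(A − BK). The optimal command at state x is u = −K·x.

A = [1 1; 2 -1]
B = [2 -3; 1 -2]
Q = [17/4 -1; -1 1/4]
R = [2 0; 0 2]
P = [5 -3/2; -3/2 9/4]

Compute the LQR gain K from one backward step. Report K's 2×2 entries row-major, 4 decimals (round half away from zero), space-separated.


BᵀP = [8.5000 -0.7500; -12.0000 0.0000]
S = R + BᵀPB = [2 0; 0 2] + [16.2500 -24.0000; -24.0000 36.0000] = [18.2500 -24.0000; -24.0000 38.0000]
BᵀPA = [7.0000 9.2500; -12.0000 -12.0000]
K = S⁻¹·BᵀPA = [-0.1872 0.5404; -0.4340 0.0255]
A−BK = [0.0723 -0.0043; 1.3191 -1.4894]
AᵀP(A−BK) = [4.1021 -4.4766; -4.4766 5.5574]
P' = Q + AᵀP(A−BK) = [8.3521 -5.4766; -5.4766 5.8074]
tr(P') = 14.1596

-0.1872 0.5404 -0.4340 0.0255


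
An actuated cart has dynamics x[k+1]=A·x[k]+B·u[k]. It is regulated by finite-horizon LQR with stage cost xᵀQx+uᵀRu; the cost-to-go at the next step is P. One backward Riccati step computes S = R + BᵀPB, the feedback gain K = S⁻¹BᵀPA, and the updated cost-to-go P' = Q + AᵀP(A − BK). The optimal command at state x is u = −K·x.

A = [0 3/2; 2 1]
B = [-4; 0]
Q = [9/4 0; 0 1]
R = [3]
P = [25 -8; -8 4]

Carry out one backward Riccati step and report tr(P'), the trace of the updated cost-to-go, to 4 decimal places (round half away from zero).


BᵀP = [-100.0000 32.0000]
S = R + BᵀPB = [3] + [400.0000] = [403.0000]
BᵀPA = [64.0000 -118.0000]
K = S⁻¹·BᵀPA = [0.1588 -0.2928]
A−BK = [0.6352 0.3288; 2.0000 1.0000]
AᵀP(A−BK) = [5.8362 2.7395; 2.7395 1.6991]
P' = Q + AᵀP(A−BK) = [8.0862 2.7395; 2.7395 2.6991]
tr(P') = 10.7854

10.7854


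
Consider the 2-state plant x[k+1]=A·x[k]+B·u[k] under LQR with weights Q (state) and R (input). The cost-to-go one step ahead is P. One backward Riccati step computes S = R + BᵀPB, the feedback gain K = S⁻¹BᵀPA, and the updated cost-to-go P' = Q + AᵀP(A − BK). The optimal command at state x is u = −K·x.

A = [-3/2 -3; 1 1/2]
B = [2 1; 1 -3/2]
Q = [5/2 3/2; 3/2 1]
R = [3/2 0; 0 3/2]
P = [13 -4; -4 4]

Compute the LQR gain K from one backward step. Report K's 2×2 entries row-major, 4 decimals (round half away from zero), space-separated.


-0.3417 -0.9837 -0.8150 -0.9706

BᵀP = [22.0000 -4.0000; 19.0000 -10.0000]
S = R + BᵀPB = [3/2 0; 0 3/2] + [40.0000 28.0000; 28.0000 34.0000] = [41.5000 28.0000; 28.0000 35.5000]
BᵀPA = [-37.0000 -68.0000; -38.5000 -62.0000]
K = S⁻¹·BᵀPA = [-0.3417 -0.9837; -0.8150 -0.9706]
A−BK = [-0.0016 -0.0620; 0.1192 0.0277]
AᵀP(A−BK) = [1.2299 1.7350; 1.7350 2.9314]
P' = Q + AᵀP(A−BK) = [3.7299 3.2350; 3.2350 3.9314]
tr(P') = 7.6613


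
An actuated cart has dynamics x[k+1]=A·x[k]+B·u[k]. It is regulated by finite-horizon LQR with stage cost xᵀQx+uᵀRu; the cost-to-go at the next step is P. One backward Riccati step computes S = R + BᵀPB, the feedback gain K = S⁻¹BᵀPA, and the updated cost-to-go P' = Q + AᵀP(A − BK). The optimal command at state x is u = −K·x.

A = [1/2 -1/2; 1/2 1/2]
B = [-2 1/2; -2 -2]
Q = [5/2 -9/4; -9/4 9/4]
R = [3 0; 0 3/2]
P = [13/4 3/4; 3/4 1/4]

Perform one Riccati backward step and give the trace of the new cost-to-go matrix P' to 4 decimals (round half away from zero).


BᵀP = [-8.0000 -2.0000; 0.1250 -0.1250]
S = R + BᵀPB = [3 0; 0 3/2] + [20.0000 0.0000; 0.0000 0.3125] = [23.0000 0.0000; 0.0000 1.8125]
BᵀPA = [-5.0000 3.0000; 0.0000 -0.1250]
K = S⁻¹·BᵀPA = [-0.2174 0.1304; 0.0000 -0.0690]
A−BK = [0.0652 -0.2046; 0.0652 0.6229]
AᵀP(A−BK) = [0.1630 -0.0978; -0.0978 0.1001]
P' = Q + AᵀP(A−BK) = [2.6630 -2.3478; -2.3478 2.3501]
tr(P') = 5.0131

5.0131


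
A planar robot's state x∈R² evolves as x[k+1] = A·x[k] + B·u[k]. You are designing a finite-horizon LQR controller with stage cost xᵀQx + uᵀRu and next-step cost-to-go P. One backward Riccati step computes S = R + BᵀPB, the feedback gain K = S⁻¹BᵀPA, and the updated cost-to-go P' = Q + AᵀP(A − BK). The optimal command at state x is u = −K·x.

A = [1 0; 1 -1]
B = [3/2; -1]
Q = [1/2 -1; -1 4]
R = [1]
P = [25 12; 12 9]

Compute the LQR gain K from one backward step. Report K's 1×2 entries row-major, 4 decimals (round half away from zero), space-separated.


BᵀP = [25.5000 9.0000]
S = R + BᵀPB = [1] + [29.2500] = [30.2500]
BᵀPA = [34.5000 -9.0000]
K = S⁻¹·BᵀPA = [1.1405 -0.2975]
A−BK = [-0.7107 0.4463; 2.1405 -1.2975]
AᵀP(A−BK) = [18.6529 -10.7355; -10.7355 6.3223]
P' = Q + AᵀP(A−BK) = [19.1529 -11.7355; -11.7355 10.3223]
tr(P') = 29.4752

1.1405 -0.2975


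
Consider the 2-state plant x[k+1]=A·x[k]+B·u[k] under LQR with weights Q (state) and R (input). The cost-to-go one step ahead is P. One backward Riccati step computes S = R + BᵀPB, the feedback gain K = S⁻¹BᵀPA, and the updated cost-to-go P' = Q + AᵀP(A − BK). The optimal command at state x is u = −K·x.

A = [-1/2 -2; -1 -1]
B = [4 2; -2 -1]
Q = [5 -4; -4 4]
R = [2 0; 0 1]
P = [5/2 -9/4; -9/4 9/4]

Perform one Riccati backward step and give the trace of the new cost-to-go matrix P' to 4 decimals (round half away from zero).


BᵀP = [14.5000 -13.5000; 7.2500 -6.7500]
S = R + BᵀPB = [2 0; 0 1] + [85.0000 42.5000; 42.5000 21.2500] = [87.0000 42.5000; 42.5000 22.2500]
BᵀPA = [6.2500 -15.5000; 3.1250 -7.7500]
K = S⁻¹·BᵀPA = [0.0483 -0.1197; 0.0483 -0.1197]
A−BK = [-0.7896 -1.2819; -0.8552 -1.3591]
AᵀP(A−BK) = [0.1725 0.2471; 0.2471 0.4672]
P' = Q + AᵀP(A−BK) = [5.1725 -3.7529; -3.7529 4.4672]
tr(P') = 9.6397

9.6397


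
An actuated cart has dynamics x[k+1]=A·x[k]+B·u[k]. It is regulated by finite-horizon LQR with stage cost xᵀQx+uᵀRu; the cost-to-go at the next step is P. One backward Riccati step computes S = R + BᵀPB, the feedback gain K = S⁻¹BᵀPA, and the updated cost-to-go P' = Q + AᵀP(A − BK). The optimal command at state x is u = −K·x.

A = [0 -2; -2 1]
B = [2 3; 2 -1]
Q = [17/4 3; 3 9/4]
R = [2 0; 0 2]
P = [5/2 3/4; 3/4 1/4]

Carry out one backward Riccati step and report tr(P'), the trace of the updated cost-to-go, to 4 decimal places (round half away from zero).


7.0621

BᵀP = [6.5000 2.0000; 6.7500 2.0000]
S = R + BᵀPB = [2 0; 0 2] + [17.0000 17.5000; 17.5000 18.2500] = [19.0000 17.5000; 17.5000 20.2500]
BᵀPA = [-4.0000 -11.0000; -4.0000 -11.5000]
K = S⁻¹·BᵀPA = [-0.1401 -0.2739; -0.0764 -0.3312]
A−BK = [0.5096 -0.4586; -1.7962 1.2166]
AᵀP(A−BK) = [0.1338 0.0796; 0.0796 0.4283]
P' = Q + AᵀP(A−BK) = [4.3838 3.0796; 3.0796 2.6783]
tr(P') = 7.0621


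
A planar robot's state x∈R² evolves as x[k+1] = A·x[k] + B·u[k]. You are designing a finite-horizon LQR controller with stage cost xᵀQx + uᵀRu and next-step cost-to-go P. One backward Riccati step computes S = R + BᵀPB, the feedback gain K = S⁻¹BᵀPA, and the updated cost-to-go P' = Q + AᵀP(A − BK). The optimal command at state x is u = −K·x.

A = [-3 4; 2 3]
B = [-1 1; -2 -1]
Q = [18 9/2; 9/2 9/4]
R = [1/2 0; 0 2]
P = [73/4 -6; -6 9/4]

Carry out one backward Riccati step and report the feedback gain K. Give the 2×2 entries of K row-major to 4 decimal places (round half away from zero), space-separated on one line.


0.8467 -2.1253 -2.3968 1.6168

BᵀP = [-6.2500 1.5000; 24.2500 -8.2500]
S = R + BᵀPB = [1/2 0; 0 2] + [3.2500 -7.7500; -7.7500 32.5000] = [3.7500 -7.7500; -7.7500 34.5000]
BᵀPA = [21.7500 -20.5000; -89.2500 72.2500]
K = S⁻¹·BᵀPA = [0.8467 -2.1253; -2.3968 1.6168]
A−BK = [0.2435 0.2579; 1.2967 0.3661]
AᵀP(A−BK) = [12.9238 -8.9770; -8.9770 7.8688]
P' = Q + AᵀP(A−BK) = [30.9238 -4.4770; -4.4770 10.1188]
tr(P') = 41.0426


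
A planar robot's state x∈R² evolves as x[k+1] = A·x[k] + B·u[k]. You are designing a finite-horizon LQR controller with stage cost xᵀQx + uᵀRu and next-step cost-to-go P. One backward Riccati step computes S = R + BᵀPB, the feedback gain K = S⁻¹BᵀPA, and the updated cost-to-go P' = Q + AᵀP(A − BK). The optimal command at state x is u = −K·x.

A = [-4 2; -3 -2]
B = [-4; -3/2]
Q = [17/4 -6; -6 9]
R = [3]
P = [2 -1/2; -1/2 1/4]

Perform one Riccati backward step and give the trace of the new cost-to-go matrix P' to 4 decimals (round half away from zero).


BᵀP = [-7.2500 1.6250]
S = R + BᵀPB = [3] + [26.5625] = [29.5625]
BᵀPA = [24.1250 -17.7500]
K = S⁻¹·BᵀPA = [0.8161 -0.6004]
A−BK = [-0.7357 -0.4017; -1.7759 -2.9006]
AᵀP(A−BK) = [2.5624 -1.0148; -1.0148 2.3425]
P' = Q + AᵀP(A−BK) = [6.8124 -7.0148; -7.0148 11.3425]
tr(P') = 18.1549

18.1549


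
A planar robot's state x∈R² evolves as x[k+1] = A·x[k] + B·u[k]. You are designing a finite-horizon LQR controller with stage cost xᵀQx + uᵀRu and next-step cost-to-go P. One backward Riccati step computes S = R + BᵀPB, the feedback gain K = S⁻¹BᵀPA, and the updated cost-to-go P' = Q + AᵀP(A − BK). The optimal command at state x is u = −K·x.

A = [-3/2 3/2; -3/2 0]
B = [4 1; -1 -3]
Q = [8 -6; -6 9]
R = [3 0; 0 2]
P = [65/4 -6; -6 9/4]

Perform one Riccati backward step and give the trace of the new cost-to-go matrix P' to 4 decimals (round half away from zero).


17.5130

BᵀP = [71.0000 -26.2500; 34.2500 -12.7500]
S = R + BᵀPB = [3 0; 0 2] + [310.2500 149.7500; 149.7500 72.5000] = [313.2500 149.7500; 149.7500 74.5000]
BᵀPA = [-67.1250 106.5000; -32.2500 51.3750]
K = S⁻¹·BᵀPA = [-0.1879 0.2641; -0.0552 0.1588]
A−BK = [-0.6932 0.2849; -1.8535 0.7405]
AᵀP(A−BK) = [0.2322 -0.2155; -0.2155 0.2808]
P' = Q + AᵀP(A−BK) = [8.2322 -6.2155; -6.2155 9.2808]
tr(P') = 17.5130


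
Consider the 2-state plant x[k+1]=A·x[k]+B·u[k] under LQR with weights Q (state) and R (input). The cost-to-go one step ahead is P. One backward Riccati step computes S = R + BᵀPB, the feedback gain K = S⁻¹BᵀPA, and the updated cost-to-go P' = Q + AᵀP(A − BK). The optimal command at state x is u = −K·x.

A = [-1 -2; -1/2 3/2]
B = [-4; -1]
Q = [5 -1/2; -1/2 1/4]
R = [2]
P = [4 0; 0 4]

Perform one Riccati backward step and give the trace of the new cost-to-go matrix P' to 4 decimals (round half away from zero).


20.9643

BᵀP = [-16.0000 -4.0000]
S = R + BᵀPB = [2] + [68.0000] = [70.0000]
BᵀPA = [18.0000 26.0000]
K = S⁻¹·BᵀPA = [0.2571 0.3714]
A−BK = [0.0286 -0.5143; -0.2429 1.8714]
AᵀP(A−BK) = [0.3714 -1.6857; -1.6857 15.3429]
P' = Q + AᵀP(A−BK) = [5.3714 -2.1857; -2.1857 15.5929]
tr(P') = 20.9643


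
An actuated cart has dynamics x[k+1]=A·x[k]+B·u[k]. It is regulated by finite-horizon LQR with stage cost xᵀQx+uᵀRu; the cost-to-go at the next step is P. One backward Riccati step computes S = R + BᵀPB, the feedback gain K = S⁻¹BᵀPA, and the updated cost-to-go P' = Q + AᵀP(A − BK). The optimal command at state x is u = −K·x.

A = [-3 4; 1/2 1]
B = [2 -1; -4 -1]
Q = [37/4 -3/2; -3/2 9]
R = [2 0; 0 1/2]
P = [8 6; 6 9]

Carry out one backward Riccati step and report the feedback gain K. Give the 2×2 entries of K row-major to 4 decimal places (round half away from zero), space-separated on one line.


BᵀP = [-8.0000 -24.0000; -14.0000 -15.0000]
S = R + BᵀPB = [2 0; 0 1/2] + [80.0000 32.0000; 32.0000 29.0000] = [82.0000 32.0000; 32.0000 29.5000]
BᵀPA = [12.0000 -56.0000; 34.5000 -71.0000]
K = S⁻¹·BᵀPA = [-0.5376 0.4444; 1.7527 -2.8889]
A−BK = [-0.1720 0.2222; 0.1022 -0.1111]
AᵀP(A−BK) = [2.2339 -3.1667; -3.1667 4.7778]
P' = Q + AᵀP(A−BK) = [11.4839 -4.6667; -4.6667 13.7778]
tr(P') = 25.2616

-0.5376 0.4444 1.7527 -2.8889


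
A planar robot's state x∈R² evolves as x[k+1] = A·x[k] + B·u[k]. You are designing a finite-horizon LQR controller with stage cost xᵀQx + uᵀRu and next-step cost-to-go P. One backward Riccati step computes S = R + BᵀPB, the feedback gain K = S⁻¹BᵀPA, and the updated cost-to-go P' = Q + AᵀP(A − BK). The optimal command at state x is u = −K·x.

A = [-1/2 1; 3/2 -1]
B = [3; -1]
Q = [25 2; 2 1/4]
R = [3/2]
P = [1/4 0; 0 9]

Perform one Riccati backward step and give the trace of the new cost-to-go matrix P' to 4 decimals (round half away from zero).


32.2574

BᵀP = [0.7500 -9.0000]
S = R + BᵀPB = [3/2] + [11.2500] = [12.7500]
BᵀPA = [-13.8750 9.7500]
K = S⁻¹·BᵀPA = [-1.0882 0.7647]
A−BK = [2.7647 -1.2941; 0.4118 -0.2353]
AᵀP(A−BK) = [5.2132 -3.0147; -3.0147 1.7941]
P' = Q + AᵀP(A−BK) = [30.2132 -1.0147; -1.0147 2.0441]
tr(P') = 32.2574
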